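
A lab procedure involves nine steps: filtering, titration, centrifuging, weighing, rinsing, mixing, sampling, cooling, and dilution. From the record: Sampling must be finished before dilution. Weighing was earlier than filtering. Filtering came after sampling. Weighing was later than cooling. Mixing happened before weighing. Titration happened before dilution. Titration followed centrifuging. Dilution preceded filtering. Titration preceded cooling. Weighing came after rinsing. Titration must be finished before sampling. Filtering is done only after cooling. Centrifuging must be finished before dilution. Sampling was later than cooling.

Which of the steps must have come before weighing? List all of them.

Directly stated before weighing: cooling, mixing, and rinsing.
Centrifuging reaches weighing via centrifuging → titration → cooling → weighing.
Titration reaches weighing via titration → cooling → weighing.

centrifuging, cooling, mixing, rinsing, titration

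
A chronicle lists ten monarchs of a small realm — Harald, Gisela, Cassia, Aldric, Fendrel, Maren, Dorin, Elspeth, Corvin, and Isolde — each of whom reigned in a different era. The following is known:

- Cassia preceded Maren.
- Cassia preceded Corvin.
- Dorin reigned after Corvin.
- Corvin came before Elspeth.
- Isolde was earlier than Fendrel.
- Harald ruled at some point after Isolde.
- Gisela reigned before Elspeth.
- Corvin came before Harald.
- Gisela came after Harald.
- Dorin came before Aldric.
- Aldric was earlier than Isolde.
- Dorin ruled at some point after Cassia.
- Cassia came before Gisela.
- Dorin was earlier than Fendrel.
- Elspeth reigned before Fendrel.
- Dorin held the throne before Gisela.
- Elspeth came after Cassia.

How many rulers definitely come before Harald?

5

Directly stated before Harald: Corvin and Isolde.
Aldric reaches Harald via Aldric → Isolde → Harald.
Cassia reaches Harald via Cassia → Corvin → Harald.
Dorin reaches Harald via Dorin → Aldric → Isolde → Harald.
No chain forces Elspeth (or any of the others) ahead of Harald.
That's Aldric, Cassia, Corvin, Dorin, and Isolde — 5 in all.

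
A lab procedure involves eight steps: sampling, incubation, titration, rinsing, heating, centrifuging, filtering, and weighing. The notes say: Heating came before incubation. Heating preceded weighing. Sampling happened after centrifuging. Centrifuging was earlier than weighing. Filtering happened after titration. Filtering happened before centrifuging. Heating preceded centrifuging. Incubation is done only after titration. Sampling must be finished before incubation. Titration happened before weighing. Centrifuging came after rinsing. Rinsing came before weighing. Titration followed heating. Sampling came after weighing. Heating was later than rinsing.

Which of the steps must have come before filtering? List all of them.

Directly stated before filtering: titration.
Heating reaches filtering via heating → titration → filtering.
Rinsing reaches filtering via rinsing → heating → titration → filtering.

heating, rinsing, titration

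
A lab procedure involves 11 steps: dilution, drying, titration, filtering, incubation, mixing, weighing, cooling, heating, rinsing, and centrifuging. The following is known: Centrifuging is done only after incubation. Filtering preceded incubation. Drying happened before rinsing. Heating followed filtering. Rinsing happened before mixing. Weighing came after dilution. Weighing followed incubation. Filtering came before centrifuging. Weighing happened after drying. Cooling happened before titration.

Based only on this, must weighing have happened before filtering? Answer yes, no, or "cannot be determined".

no

Tracing the constraints gives filtering → incubation → weighing, so filtering must come before weighing.
That means weighing cannot be before filtering.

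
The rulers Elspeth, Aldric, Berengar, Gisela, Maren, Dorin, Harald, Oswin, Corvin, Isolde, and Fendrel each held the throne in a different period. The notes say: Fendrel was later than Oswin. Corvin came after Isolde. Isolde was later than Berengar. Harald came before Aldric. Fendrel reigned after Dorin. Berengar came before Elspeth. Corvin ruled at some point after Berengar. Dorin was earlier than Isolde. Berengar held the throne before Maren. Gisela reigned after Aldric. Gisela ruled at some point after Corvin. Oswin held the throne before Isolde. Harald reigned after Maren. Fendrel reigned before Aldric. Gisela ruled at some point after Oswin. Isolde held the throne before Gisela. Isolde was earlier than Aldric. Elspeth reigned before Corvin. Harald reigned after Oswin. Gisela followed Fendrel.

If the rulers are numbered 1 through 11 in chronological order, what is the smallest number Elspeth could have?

Berengar must come before Elspeth — 1 forced predecessor.
Nothing else is forced ahead of Elspeth, so their earliest slot is position 1 + 1 = 2.

2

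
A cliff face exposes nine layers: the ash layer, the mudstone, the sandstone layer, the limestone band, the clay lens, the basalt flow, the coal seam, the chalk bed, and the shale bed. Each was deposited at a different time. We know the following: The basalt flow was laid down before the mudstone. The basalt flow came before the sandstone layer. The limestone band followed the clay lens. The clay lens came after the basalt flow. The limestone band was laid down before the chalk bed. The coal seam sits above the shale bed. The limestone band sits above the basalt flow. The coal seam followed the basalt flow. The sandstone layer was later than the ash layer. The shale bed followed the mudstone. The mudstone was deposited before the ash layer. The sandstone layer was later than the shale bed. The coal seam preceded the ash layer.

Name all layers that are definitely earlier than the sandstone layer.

the ash layer, the basalt flow, the coal seam, the mudstone, the shale bed

Directly stated before the sandstone layer: the ash layer, the basalt flow, and the shale bed.
The coal seam reaches the sandstone layer via the coal seam → the ash layer → the sandstone layer.
The mudstone reaches the sandstone layer via the mudstone → the shale bed → the sandstone layer.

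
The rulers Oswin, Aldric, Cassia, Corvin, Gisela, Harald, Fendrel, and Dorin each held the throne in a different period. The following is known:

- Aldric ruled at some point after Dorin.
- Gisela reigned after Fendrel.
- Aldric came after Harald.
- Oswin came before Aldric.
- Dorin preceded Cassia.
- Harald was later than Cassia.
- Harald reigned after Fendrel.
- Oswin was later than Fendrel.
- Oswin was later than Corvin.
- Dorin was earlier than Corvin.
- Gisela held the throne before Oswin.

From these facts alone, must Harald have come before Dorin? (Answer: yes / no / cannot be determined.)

Tracing the constraints gives Dorin → Cassia → Harald, so Dorin must come before Harald.
That means Harald cannot be before Dorin.

no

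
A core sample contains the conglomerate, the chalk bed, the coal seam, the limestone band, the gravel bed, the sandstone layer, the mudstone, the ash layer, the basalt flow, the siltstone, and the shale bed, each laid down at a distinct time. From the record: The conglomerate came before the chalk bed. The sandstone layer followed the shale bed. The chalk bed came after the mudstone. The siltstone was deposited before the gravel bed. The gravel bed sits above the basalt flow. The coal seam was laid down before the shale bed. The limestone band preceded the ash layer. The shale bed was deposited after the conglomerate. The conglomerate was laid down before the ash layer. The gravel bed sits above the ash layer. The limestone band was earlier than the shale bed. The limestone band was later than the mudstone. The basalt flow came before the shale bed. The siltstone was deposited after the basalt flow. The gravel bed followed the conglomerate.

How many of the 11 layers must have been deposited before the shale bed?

5

Directly stated before the shale bed: the basalt flow, the coal seam, the conglomerate, and the limestone band.
The mudstone reaches the shale bed via the mudstone → the limestone band → the shale bed.
That's the basalt flow, the coal seam, the conglomerate, the limestone band, and the mudstone — 5 in all.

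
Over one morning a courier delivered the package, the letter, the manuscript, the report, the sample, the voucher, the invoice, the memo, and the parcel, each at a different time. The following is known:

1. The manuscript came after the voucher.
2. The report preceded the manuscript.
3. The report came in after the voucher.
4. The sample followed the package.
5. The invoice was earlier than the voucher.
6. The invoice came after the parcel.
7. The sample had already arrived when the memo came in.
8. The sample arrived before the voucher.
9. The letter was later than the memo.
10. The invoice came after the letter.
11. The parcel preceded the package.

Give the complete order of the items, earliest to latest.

the parcel, the package, the sample, the memo, the letter, the invoice, the voucher, the report, the manuscript

The constraints fix every adjacent pair, so only one ordering works:
the parcel → the package → the sample → the memo → the letter → the invoice → the voucher → the report → the manuscript.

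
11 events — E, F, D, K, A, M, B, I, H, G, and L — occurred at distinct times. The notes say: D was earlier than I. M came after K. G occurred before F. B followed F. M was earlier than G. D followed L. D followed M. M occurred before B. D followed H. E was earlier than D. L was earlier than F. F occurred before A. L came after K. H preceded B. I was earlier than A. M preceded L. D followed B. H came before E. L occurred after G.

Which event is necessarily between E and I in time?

D

Tracing the constraints gives E → D → I, so D sits after E and before I.
No other event is forced both after E and before I.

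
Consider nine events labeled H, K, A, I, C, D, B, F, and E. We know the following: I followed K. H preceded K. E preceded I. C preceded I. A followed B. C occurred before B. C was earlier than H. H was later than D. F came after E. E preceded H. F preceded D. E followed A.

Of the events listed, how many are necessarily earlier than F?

4

Directly stated before F: E.
A reaches F via A → E → F.
B reaches F via B → A → E → F.
C reaches F via C → B → A → E → F.
That's A, B, C, and E — 4 in all.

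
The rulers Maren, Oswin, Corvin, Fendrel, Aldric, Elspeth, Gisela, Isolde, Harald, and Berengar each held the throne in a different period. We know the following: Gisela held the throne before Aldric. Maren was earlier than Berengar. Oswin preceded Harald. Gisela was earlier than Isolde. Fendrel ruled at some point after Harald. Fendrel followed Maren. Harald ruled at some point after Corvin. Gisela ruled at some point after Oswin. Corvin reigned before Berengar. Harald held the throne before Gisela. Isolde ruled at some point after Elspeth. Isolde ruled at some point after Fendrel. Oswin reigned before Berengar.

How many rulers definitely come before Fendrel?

Directly stated before Fendrel: Harald and Maren.
Corvin reaches Fendrel via Corvin → Harald → Fendrel.
Oswin reaches Fendrel via Oswin → Harald → Fendrel.
That's Corvin, Harald, Maren, and Oswin — 4 in all.

4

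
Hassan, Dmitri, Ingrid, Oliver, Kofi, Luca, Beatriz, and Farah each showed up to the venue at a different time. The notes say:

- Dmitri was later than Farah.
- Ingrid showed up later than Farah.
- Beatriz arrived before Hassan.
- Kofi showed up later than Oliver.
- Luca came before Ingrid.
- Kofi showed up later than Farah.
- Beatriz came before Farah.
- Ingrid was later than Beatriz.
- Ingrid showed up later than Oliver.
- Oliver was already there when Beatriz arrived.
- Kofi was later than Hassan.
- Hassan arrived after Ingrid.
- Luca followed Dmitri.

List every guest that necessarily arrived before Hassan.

Directly stated before Hassan: Beatriz and Ingrid.
Dmitri reaches Hassan via Dmitri → Luca → Ingrid → Hassan.
Farah reaches Hassan via Farah → Ingrid → Hassan.
Luca reaches Hassan via Luca → Ingrid → Hassan.
Likewise Oliver reaches Hassan by chaining the stated constraints.

Beatriz, Dmitri, Farah, Ingrid, Luca, Oliver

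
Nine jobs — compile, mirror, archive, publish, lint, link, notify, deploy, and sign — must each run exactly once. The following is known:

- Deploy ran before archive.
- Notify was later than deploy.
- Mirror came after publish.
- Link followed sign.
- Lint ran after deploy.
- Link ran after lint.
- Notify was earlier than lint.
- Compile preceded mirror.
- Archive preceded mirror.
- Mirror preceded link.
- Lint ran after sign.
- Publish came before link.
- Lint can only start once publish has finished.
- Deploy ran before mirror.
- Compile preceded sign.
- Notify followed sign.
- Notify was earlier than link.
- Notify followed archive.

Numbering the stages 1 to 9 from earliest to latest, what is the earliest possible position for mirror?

5

Archive, compile, deploy, and publish must all come before mirror — 4 forced predecessors.
Nothing else is forced ahead of mirror, so its earliest slot is position 4 + 1 = 5.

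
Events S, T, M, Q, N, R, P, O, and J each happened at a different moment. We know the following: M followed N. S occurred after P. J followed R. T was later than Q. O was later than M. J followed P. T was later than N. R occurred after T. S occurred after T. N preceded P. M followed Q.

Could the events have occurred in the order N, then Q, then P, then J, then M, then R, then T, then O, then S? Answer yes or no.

The constraints require R before J, but in the proposed sequence J appears ahead of R. That one violation is enough.

no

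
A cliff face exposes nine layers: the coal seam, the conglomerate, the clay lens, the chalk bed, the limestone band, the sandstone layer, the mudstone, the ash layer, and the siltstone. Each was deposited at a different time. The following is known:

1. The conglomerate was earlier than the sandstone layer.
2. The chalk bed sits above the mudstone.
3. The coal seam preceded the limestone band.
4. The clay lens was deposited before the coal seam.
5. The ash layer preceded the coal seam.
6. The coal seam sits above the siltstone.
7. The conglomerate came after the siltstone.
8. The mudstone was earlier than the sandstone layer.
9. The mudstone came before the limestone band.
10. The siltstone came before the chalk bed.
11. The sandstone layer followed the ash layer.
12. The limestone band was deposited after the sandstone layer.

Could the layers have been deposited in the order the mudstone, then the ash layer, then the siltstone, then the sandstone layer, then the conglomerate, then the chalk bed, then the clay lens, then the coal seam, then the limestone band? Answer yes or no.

The constraints require the conglomerate before the sandstone layer, but in the proposed sequence the sandstone layer appears ahead of the conglomerate. That one violation is enough.

no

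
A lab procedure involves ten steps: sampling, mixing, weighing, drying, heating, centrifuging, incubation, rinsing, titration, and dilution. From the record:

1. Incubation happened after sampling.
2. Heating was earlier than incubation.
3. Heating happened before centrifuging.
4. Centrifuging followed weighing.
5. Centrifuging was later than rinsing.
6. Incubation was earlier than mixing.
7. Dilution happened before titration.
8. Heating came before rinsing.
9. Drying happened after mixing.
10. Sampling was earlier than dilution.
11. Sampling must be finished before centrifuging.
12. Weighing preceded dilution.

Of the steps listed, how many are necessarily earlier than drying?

Directly stated before drying: mixing.
Heating reaches drying via heating → incubation → mixing → drying.
Incubation reaches drying via incubation → mixing → drying.
Sampling reaches drying via sampling → incubation → mixing → drying.
No chain forces rinsing (or any of the others) ahead of drying.
That's heating, incubation, mixing, and sampling — 4 in all.

4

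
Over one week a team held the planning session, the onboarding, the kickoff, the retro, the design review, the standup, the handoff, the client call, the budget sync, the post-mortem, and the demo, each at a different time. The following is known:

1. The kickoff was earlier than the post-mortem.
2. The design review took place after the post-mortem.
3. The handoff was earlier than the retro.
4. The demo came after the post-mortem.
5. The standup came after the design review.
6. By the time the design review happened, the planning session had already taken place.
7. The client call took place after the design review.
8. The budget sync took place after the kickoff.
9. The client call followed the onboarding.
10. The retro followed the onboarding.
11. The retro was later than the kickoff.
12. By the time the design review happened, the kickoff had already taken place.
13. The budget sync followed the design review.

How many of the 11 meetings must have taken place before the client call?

5

Directly stated before the client call: the design review and the onboarding.
The kickoff reaches the client call via the kickoff → the design review → the client call.
The planning session reaches the client call via the planning session → the design review → the client call.
The post-mortem reaches the client call via the post-mortem → the design review → the client call.
No chain forces the demo (or any of the others) ahead of the client call.
That's the design review, the kickoff, the onboarding, the planning session, and the post-mortem — 5 in all.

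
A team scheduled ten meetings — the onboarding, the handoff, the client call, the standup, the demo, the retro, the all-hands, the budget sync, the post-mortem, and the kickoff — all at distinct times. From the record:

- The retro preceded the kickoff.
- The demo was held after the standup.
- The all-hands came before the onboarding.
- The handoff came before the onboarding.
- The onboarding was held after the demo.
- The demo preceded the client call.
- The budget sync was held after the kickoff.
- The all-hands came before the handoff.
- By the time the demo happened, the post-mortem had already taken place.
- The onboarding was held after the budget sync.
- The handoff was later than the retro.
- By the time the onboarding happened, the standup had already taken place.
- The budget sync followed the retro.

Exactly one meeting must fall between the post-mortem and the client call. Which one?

Tracing the constraints gives the post-mortem → the demo → the client call, so the demo sits after the post-mortem and before the client call.
No other meeting is forced both after the post-mortem and before the client call.

the demo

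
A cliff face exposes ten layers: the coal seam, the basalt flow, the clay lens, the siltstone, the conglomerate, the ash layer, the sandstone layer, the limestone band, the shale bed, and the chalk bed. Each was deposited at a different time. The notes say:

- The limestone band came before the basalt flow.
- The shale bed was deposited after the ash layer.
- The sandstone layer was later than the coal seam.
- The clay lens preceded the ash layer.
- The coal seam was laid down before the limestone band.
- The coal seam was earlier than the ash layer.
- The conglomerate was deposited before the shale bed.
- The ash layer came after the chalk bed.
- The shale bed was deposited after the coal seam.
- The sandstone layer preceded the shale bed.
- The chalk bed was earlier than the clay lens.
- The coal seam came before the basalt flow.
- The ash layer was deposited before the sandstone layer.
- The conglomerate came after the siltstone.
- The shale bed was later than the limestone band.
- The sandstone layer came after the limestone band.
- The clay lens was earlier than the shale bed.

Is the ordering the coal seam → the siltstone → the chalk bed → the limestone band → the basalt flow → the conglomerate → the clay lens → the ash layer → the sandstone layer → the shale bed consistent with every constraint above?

yes

Check each stated constraint against the proposed order — e.g. the coal seam is ahead of the sandstone layer; the coal seam is ahead of the shale bed. Every pair is in the required order; nothing is violated.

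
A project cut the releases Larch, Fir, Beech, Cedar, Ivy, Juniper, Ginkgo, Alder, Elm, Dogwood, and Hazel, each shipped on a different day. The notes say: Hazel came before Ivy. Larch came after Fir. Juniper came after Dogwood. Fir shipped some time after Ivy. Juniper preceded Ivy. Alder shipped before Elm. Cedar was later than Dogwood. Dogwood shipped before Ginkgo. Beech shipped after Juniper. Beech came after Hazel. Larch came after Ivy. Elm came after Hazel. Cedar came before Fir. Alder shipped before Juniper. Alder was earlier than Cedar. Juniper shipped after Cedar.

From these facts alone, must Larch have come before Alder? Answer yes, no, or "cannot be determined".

Tracing the constraints gives Alder → Juniper → Ivy → Larch, so Alder must come before Larch.
That means Larch cannot be before Alder.

no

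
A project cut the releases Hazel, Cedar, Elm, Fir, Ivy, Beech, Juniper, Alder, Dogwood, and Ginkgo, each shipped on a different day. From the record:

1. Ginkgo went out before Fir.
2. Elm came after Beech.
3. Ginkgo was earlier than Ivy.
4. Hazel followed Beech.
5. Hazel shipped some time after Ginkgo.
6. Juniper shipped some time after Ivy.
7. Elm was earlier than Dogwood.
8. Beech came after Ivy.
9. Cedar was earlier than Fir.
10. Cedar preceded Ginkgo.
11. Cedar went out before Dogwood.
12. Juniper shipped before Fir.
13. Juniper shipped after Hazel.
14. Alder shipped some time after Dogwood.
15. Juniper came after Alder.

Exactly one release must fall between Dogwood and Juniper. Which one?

Tracing the constraints gives Dogwood → Alder → Juniper, so Alder sits after Dogwood and before Juniper.
No other release is forced both after Dogwood and before Juniper.

Alder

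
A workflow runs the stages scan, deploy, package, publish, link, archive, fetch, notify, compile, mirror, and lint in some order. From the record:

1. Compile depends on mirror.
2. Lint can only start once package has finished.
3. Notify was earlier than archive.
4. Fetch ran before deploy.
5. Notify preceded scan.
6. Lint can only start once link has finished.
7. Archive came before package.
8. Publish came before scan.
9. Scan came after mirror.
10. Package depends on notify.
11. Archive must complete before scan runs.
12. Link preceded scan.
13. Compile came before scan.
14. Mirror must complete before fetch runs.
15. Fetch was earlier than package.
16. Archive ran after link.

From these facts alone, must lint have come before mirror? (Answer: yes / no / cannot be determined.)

Tracing the constraints gives mirror → fetch → package → lint, so mirror must come before lint.
That means lint cannot be before mirror.

no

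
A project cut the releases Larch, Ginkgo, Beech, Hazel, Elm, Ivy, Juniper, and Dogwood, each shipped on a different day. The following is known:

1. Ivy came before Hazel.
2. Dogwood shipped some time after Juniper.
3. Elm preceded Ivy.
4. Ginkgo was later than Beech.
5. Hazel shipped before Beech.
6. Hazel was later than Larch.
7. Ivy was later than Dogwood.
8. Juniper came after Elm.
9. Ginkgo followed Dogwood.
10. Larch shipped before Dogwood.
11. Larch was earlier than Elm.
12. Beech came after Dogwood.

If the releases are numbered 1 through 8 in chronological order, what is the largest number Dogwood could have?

Dogwood must come before Beech, Ginkgo, Hazel, and Ivy — 4 releases forced after it.
Everything else can be placed before Dogwood in some valid order, so Dogwood can sit as late as position 8 − 4 = 4.

4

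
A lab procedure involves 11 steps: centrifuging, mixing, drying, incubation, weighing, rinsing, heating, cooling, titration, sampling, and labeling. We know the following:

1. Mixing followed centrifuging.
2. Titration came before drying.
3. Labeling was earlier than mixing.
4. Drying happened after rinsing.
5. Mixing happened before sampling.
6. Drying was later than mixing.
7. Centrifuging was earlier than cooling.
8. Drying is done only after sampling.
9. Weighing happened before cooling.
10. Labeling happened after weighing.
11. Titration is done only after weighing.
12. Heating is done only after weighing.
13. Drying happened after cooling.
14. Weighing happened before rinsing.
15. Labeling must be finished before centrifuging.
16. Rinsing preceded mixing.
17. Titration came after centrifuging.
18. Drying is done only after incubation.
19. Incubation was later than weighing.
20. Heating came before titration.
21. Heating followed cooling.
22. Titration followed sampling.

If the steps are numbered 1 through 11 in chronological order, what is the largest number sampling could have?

9

Sampling must come before drying and titration — 2 steps forced after it.
Everything else can be placed before sampling in some valid order, so sampling can sit as late as position 11 − 2 = 9.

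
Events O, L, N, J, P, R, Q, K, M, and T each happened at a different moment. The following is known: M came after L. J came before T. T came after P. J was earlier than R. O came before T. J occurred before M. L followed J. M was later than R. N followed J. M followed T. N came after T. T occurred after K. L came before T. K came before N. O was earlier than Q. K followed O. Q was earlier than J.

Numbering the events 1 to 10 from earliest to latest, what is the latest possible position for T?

T must come before M and N — 2 events forced after it.
Everything else can be placed before T in some valid order, so T can sit as late as position 10 − 2 = 8.

8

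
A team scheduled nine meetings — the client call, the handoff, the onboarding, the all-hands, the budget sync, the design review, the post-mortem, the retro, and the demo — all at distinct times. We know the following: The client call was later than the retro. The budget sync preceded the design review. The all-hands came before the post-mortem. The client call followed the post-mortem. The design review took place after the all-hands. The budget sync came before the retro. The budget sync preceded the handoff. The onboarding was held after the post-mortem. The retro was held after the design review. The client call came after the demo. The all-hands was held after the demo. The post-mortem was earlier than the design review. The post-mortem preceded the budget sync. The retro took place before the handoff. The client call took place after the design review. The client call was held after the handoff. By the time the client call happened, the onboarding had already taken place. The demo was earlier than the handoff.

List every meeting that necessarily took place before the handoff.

the all-hands, the budget sync, the demo, the design review, the post-mortem, the retro

Directly stated before the handoff: the budget sync, the demo, and the retro.
The all-hands reaches the handoff via the all-hands → the post-mortem → the budget sync → the handoff.
The design review reaches the handoff via the design review → the retro → the handoff.
The post-mortem reaches the handoff via the post-mortem → the budget sync → the handoff.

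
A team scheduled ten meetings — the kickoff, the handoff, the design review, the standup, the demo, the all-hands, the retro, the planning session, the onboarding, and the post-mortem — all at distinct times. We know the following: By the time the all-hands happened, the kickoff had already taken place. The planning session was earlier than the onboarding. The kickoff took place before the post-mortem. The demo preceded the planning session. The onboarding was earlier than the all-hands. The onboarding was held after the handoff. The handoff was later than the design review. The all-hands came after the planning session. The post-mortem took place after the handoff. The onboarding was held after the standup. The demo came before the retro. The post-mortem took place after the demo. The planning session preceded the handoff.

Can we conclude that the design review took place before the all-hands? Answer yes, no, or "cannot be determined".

Chain the constraints: the design review → the handoff → the onboarding → the all-hands. Each link is directly stated, so the design review comes before the all-hands.

yes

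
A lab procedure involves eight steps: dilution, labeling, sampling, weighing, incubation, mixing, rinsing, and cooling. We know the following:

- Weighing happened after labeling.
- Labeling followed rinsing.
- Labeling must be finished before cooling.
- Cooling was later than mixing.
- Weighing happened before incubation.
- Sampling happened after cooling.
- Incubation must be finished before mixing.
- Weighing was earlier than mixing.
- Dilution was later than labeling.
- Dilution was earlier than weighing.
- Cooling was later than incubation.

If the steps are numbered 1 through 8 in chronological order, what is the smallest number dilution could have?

3

Labeling and rinsing must both come before dilution — 2 forced predecessors.
Nothing else is forced ahead of dilution, so its earliest slot is position 2 + 1 = 3.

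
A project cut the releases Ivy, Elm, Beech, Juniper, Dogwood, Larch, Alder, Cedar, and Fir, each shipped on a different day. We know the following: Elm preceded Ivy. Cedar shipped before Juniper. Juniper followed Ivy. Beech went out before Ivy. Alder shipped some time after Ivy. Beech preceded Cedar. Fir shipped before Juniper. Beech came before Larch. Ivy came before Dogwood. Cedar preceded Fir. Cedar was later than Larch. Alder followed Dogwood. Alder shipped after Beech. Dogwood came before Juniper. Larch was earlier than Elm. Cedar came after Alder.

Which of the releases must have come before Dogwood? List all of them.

Beech, Elm, Ivy, Larch

Directly stated before Dogwood: Ivy.
Beech reaches Dogwood via Beech → Ivy → Dogwood.
Elm reaches Dogwood via Elm → Ivy → Dogwood.
Larch reaches Dogwood via Larch → Elm → Ivy → Dogwood.
No chain forces Fir (or any of the others) ahead of Dogwood.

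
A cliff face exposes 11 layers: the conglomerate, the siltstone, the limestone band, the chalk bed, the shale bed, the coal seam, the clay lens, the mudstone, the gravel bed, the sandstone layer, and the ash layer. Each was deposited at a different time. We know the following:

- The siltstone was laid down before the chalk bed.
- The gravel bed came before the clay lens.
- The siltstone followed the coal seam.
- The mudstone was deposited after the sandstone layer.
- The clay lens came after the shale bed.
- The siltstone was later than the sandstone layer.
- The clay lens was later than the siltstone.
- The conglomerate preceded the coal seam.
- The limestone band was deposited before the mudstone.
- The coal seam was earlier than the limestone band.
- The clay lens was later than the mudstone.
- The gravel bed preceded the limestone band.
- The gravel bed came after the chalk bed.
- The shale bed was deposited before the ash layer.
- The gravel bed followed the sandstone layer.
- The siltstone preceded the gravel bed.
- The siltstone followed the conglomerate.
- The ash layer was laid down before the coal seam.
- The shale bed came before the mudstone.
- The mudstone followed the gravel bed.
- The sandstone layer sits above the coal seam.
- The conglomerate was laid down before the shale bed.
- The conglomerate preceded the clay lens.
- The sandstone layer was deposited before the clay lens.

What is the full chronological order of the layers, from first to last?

the conglomerate, the shale bed, the ash layer, the coal seam, the sandstone layer, the siltstone, the chalk bed, the gravel bed, the limestone band, the mudstone, the clay lens

The constraints fix every adjacent pair, so only one ordering works:
the conglomerate → the shale bed → the ash layer → the coal seam → the sandstone layer → the siltstone → the chalk bed → the gravel bed → the limestone band → the mudstone → the clay lens.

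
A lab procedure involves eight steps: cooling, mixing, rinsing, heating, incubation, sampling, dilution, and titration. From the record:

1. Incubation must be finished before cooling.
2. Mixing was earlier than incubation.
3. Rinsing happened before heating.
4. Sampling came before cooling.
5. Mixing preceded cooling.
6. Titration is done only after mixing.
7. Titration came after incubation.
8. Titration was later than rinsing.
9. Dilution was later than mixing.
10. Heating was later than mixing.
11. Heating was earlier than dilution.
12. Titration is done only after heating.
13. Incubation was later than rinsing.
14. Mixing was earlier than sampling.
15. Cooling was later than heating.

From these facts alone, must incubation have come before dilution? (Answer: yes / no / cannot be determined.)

cannot be determined

No chain of stated constraints runs from incubation to dilution, and none runs from dilution to incubation either.
So the relative order of incubation and dilution is not fixed by the given facts.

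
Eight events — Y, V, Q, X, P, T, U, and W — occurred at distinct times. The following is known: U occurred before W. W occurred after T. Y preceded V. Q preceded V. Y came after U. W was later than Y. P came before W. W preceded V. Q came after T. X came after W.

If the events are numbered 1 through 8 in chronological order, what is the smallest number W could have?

5

P, T, U, and Y must all come before W — 4 forced predecessors.
Nothing else is forced ahead of W, so its earliest slot is position 4 + 1 = 5.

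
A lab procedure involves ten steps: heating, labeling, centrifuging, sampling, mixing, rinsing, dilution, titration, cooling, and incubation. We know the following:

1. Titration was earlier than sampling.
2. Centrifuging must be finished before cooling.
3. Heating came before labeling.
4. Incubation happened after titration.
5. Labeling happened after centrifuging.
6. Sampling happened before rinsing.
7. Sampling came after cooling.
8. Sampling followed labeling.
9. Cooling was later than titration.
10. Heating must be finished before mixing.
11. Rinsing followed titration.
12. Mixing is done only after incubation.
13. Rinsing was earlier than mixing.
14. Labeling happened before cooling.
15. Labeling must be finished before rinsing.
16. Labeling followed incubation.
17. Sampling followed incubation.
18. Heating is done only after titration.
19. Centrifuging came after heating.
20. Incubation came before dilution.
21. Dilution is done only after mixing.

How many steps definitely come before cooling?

Directly stated before cooling: centrifuging, labeling, and titration.
Heating reaches cooling via heating → labeling → cooling.
Incubation reaches cooling via incubation → labeling → cooling.
No chain forces rinsing (or any of the others) ahead of cooling.
That's centrifuging, heating, incubation, labeling, and titration — 5 in all.

5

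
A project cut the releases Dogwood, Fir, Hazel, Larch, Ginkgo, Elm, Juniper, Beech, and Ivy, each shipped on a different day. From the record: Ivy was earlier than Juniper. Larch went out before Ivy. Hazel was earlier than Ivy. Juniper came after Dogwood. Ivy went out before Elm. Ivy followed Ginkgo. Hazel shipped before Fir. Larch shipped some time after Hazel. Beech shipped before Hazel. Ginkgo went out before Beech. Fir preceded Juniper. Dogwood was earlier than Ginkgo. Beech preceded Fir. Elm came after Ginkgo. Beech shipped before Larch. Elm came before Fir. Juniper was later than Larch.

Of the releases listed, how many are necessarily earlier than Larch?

4

Directly stated before Larch: Beech and Hazel.
Dogwood reaches Larch via Dogwood → Ginkgo → Beech → Larch.
Ginkgo reaches Larch via Ginkgo → Beech → Larch.
That's Beech, Dogwood, Ginkgo, and Hazel — 4 in all.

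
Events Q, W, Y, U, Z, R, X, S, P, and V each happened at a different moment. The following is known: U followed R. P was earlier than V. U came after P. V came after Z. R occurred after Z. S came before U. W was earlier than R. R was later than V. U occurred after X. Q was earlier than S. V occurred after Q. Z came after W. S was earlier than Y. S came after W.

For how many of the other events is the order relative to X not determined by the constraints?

Forced after X: U.
That leaves P, Q, R, S, V, W, Y, and Z with no forced order relative to X — 8.

8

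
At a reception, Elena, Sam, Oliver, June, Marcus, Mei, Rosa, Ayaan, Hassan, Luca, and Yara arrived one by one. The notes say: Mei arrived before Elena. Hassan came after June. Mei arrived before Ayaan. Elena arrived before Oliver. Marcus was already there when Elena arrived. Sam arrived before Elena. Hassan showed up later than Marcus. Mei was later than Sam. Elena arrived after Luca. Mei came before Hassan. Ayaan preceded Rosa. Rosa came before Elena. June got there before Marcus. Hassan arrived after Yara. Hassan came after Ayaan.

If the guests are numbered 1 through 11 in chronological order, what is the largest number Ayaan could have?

7

Ayaan must come before Elena, Hassan, Oliver, and Rosa — 4 guests forced after them.
Everything else can be placed before Ayaan in some valid order, so Ayaan can sit as late as position 11 − 4 = 7.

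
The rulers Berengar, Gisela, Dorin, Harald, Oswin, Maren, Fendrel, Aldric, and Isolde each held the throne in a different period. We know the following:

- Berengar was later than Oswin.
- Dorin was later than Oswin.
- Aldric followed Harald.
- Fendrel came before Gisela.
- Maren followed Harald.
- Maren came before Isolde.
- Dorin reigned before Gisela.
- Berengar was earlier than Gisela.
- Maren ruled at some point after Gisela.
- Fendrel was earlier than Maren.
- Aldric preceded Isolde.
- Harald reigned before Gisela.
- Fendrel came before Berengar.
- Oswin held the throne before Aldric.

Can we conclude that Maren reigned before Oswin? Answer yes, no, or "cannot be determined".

Tracing the constraints gives Oswin → Dorin → Gisela → Maren, so Oswin must come before Maren.
That means Maren cannot be before Oswin.

no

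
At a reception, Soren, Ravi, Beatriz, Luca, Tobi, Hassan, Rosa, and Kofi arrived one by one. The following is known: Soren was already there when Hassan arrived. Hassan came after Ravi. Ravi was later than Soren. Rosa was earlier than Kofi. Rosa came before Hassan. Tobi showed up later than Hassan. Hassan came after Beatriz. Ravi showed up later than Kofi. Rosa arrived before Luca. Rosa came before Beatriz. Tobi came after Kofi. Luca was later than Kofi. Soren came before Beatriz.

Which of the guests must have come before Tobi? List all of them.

Beatriz, Hassan, Kofi, Ravi, Rosa, Soren

Directly stated before Tobi: Hassan and Kofi.
Beatriz reaches Tobi via Beatriz → Hassan → Tobi.
Ravi reaches Tobi via Ravi → Hassan → Tobi.
Rosa reaches Tobi via Rosa → Kofi → Tobi.
Likewise Soren reaches Tobi by chaining the stated constraints.
No chain forces Luca ahead of Tobi.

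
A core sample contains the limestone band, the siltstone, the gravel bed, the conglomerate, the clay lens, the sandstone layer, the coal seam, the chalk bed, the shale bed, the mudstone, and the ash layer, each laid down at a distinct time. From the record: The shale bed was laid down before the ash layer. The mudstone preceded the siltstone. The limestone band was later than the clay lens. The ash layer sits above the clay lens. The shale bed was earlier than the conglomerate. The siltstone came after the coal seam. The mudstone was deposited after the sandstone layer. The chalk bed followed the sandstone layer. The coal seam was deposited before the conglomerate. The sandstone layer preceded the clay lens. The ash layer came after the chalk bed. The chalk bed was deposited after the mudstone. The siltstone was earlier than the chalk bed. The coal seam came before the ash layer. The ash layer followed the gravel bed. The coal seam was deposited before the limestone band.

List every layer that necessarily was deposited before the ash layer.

Directly stated before the ash layer: the chalk bed, the clay lens, the coal seam, the gravel bed, and the shale bed.
The mudstone reaches the ash layer via the mudstone → the chalk bed → the ash layer.
The sandstone layer reaches the ash layer via the sandstone layer → the chalk bed → the ash layer.
The siltstone reaches the ash layer via the siltstone → the chalk bed → the ash layer.

the chalk bed, the clay lens, the coal seam, the gravel bed, the mudstone, the sandstone layer, the shale bed, the siltstone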